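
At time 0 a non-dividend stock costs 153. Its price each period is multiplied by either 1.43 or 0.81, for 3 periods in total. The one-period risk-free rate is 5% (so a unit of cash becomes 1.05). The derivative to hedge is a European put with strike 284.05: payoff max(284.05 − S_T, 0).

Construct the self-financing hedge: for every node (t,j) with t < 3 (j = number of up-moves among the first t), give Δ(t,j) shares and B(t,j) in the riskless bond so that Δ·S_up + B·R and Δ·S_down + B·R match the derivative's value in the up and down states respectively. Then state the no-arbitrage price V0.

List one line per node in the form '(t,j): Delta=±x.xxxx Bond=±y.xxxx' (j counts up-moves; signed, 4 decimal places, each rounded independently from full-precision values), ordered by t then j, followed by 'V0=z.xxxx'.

(0,0): Delta=-0.7660 Bond=217.7486
(1,0): Delta=-1.0000 Bond=257.6417
(1,1): Delta=-0.5560 Bond=182.7104
(2,0): Delta=-1.0000 Bond=270.5238
(2,1): Delta=-1.0000 Bond=270.5238
(2,2): Delta=-0.1579 Bond=67.2727
V0=100.5581

The replicating-portfolio and risk-neutral prices coincide; use p* = (1.05−0.81)/(1.43−0.81) = 0.3871 for the latter.
Terminal payoffs: V(3,0)=202.7395, V(3,1)=140.5019, V(3,2)=30.6255, V(3,3)=0.0000
(2,0): S=100.3833. Δ = (V_up−V_dn)/(S_up−S_dn) = (140.5019−202.7395)/(143.5481−81.3105) = -1.0000. V = [p*·140.5019 + (1−p*)·202.7395]/1.05 = 170.1405. B = V − Δ·S = 270.5238.
(2,1): S=177.2199. Δ = (V_up−V_dn)/(S_up−S_dn) = (30.6255−140.5019)/(253.4245−143.5481) = -1.0000. V = [p*·30.6255 + (1−p*)·140.5019]/1.05 = 93.3039. B = V − Δ·S = 270.5238.
(2,2): S=312.8697. Δ = (V_up−V_dn)/(S_up−S_dn) = (0.0000−30.6255)/(447.4037−253.4245) = -0.1579. V = [p*·0.0000 + (1−p*)·30.6255]/1.05 = 17.8767. B = V − Δ·S = 67.2727.
(1,0): S=123.9300. Δ = (V_up−V_dn)/(S_up−S_dn) = (93.3039−170.1405)/(177.2199−100.3833) = -1.0000. V = [p*·93.3039 + (1−p*)·170.1405]/1.05 = 133.7117. B = V − Δ·S = 257.6417.
(1,1): S=218.7900. Δ = (V_up−V_dn)/(S_up−S_dn) = (17.8767−93.3039)/(312.8697−177.2199) = -0.5560. V = [p*·17.8767 + (1−p*)·93.3039]/1.05 = 61.0536. B = V − Δ·S = 182.7104.
(0,0): S=153.0000. Δ = (V_up−V_dn)/(S_up−S_dn) = (61.0536−133.7117)/(218.7900−123.9300) = -0.7660. V = [p*·61.0536 + (1−p*)·133.7117]/1.05 = 100.5581. B = V − Δ·S = 217.7486.
Check: Δ(0,0)·S0 + B(0,0) = 100.5581 = V0.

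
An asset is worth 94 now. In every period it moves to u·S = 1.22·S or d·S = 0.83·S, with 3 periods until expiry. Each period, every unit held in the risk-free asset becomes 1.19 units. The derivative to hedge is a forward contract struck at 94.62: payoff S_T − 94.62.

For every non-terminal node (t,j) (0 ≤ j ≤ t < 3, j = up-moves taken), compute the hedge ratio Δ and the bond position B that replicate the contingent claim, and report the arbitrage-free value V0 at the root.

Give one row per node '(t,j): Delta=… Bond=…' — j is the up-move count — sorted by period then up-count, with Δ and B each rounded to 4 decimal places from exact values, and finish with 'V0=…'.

Since d<R<u, set p* = (R−d)/(u−d) = 0.9231; price each node as the discounted p*-expectation of its children.
Terminal payoffs: V(3,0)=-40.8720, V(3,1)=-15.6169, V(3,2)=21.5050, V(3,3)=76.0697
Node (2,0) S=64.7566: V=(p*·-15.6169+(1−p*)·-40.8720)/1.19=-14.7560; Δ=(-15.6169−-40.8720)/(79.0031−53.7480)=1.0000; B=V−Δ·S=-79.5126
Node (2,1) S=95.1844: V=(p*·21.5050+(1−p*)·-15.6169)/1.19=15.6718; Δ=(21.5050−-15.6169)/(116.1250−79.0031)=1.0000; B=V−Δ·S=-79.5126
Node (2,2) S=139.9096: V=(p*·76.0697+(1−p*)·21.5050)/1.19=60.3970; Δ=(76.0697−21.5050)/(170.6897−116.1250)=1.0000; B=V−Δ·S=-79.5126
Node (1,0) S=78.0200: V=(p*·15.6718+(1−p*)·-14.7560)/1.19=11.2027; Δ=(15.6718−-14.7560)/(95.1844−64.7566)=1.0000; B=V−Δ·S=-66.8173
Node (1,1) S=114.6800: V=(p*·60.3970+(1−p*)·15.6718)/1.19=47.8627; Δ=(60.3970−15.6718)/(139.9096−95.1844)=1.0000; B=V−Δ·S=-66.8173
Node (0,0) S=94.0000: V=(p*·47.8627+(1−p*)·11.2027)/1.19=37.8510; Δ=(47.8627−11.2027)/(114.6800−78.0200)=1.0000; B=V−Δ·S=-56.1490
Check: Δ(0,0)·S0 + B(0,0) = 37.8510 = V0.

(0,0): Delta=1.0000 Bond=-56.1490
(1,0): Delta=1.0000 Bond=-66.8173
(1,1): Delta=1.0000 Bond=-66.8173
(2,0): Delta=1.0000 Bond=-79.5126
(2,1): Delta=1.0000 Bond=-79.5126
(2,2): Delta=1.0000 Bond=-79.5126
V0=37.8510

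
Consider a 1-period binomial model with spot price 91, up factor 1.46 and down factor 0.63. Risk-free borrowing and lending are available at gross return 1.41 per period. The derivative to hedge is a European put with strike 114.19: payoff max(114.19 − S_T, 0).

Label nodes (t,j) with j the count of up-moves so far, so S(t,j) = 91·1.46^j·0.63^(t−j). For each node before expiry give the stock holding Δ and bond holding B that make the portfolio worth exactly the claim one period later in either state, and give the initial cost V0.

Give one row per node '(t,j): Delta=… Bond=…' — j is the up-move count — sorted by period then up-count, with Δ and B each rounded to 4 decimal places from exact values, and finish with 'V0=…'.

Risk-neutral probability p* = (R−d)/(u−d) = (1.41−0.63)/(1.46−0.63) = 0.9398.
Terminal values V(1,·): V(1,0)=56.8600, V(1,1)=0.0000
(0,0): S=91.0000. Δ = (V_up−V_dn)/(S_up−S_dn) = (0.0000−56.8600)/(132.8600−57.3300) = -0.7528. V = [p*·0.0000 + (1−p*)·56.8600]/1.41 = 2.4293. B = V − Δ·S = 70.9353.
The time-0 hedge costs 2.4293, which is the no-arbitrage price.

(0,0): Delta=-0.7528 Bond=70.9353
V0=2.4293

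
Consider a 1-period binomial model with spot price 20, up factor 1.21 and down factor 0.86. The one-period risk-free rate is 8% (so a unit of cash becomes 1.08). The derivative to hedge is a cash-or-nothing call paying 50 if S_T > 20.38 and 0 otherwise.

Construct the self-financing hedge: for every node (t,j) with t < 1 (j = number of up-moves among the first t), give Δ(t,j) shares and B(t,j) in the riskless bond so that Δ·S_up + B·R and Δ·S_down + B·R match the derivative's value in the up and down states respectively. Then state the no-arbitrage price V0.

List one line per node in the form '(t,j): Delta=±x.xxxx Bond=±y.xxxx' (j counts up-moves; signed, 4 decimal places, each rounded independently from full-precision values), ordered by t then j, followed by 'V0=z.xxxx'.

Under the risk-neutral measure, an up-move has probability p* = (R−d)/(u−d) = 0.6286 and values discount at R = 1.08.
At expiry t=1: V(1,0)=0.0000, V(1,1)=50.0000
(0,0): S=20.0000. Δ = (V_up−V_dn)/(S_up−S_dn) = (50.0000−0.0000)/(24.2000−17.2000) = 7.1429. V = [p*·50.0000 + (1−p*)·0.0000]/1.08 = 29.1005. B = V − Δ·S = -113.7566.
Root portfolio cost Δ·20+B reproduces V0=29.1005.

(0,0): Delta=7.1429 Bond=-113.7566
V0=29.1005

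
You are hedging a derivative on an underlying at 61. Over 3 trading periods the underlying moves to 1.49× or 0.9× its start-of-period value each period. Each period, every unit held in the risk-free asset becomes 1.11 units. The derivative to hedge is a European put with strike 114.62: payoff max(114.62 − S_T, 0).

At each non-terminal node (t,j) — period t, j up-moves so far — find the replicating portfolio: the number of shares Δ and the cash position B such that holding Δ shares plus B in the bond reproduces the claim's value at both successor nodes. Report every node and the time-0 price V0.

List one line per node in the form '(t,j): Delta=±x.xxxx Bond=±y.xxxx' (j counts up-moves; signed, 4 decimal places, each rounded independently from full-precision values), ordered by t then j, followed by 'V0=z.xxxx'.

(0,0): Delta=-0.6966 Bond=69.4771
(1,0): Delta=-0.9281 Bond=89.8274
(1,1): Delta=-0.4436 Bond=54.1245
(2,0): Delta=-1.0000 Bond=103.2613
(2,1): Delta=-0.8495 Bond=93.2794
(2,2): Delta=0.0000 Bond=0.0000
V0=26.9831

Under the risk-neutral measure, an up-move has probability p* = (R−d)/(u−d) = 0.3559 and values discount at R = 1.11.
At expiry t=3: V(3,0)=70.1510, V(3,1)=40.9991, V(3,2)=0.0000, V(3,3)=0.0000
Node (2,0) S=49.4100: V=(p*·40.9991+(1−p*)·70.1510)/1.11=53.8513; Δ=(40.9991−70.1510)/(73.6209−44.4690)=-1.0000; B=V−Δ·S=103.2613
Node (2,1) S=81.8010: V=(p*·0.0000+(1−p*)·40.9991)/1.11=23.7894; Δ=(0.0000−40.9991)/(121.8835−73.6209)=-0.8495; B=V−Δ·S=93.2794
Node (2,2) S=135.4261: V=(p*·0.0000+(1−p*)·0.0000)/1.11=0.0000; Δ=(0.0000−0.0000)/(201.7849−121.8835)=0.0000; B=V−Δ·S=0.0000
Node (1,0) S=54.9000: V=(p*·23.7894+(1−p*)·53.8513)/1.11=38.8750; Δ=(23.7894−53.8513)/(81.8010−49.4100)=-0.9281; B=V−Δ·S=89.8274
Node (1,1) S=90.8900: V=(p*·0.0000+(1−p*)·23.7894)/1.11=13.8036; Δ=(0.0000−23.7894)/(135.4261−81.8010)=-0.4436; B=V−Δ·S=54.1245
Node (0,0) S=61.0000: V=(p*·13.8036+(1−p*)·38.8750)/1.11=26.9831; Δ=(13.8036−38.8750)/(90.8900−54.9000)=-0.6966; B=V−Δ·S=69.4771
Check: Δ(0,0)·S0 + B(0,0) = 26.9831 = V0.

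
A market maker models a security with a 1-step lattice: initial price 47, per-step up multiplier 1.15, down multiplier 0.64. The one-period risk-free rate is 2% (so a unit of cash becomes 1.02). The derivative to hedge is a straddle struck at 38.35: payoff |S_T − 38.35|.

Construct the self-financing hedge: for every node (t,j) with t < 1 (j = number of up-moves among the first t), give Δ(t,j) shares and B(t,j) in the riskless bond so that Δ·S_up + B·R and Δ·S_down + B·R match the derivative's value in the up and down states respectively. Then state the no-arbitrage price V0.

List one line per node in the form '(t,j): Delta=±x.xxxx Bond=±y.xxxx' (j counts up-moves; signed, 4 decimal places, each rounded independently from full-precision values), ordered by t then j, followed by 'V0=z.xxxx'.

The replicating-portfolio and risk-neutral prices coincide; use p* = (1.02−0.64)/(1.15−0.64) = 0.7451 for the latter.
Payoff layer (t=1): V(1,0)=8.2700, V(1,1)=15.7000
Node (0,0) S=47.0000: V=(p*·15.7000+(1−p*)·8.2700)/1.02=13.5354; Δ=(15.7000−8.2700)/(54.0500−30.0800)=0.3100; B=V−Δ·S=-1.0333
Check: Δ(0,0)·S0 + B(0,0) = 13.5354 = V0.

(0,0): Delta=0.3100 Bond=-1.0333
V0=13.5354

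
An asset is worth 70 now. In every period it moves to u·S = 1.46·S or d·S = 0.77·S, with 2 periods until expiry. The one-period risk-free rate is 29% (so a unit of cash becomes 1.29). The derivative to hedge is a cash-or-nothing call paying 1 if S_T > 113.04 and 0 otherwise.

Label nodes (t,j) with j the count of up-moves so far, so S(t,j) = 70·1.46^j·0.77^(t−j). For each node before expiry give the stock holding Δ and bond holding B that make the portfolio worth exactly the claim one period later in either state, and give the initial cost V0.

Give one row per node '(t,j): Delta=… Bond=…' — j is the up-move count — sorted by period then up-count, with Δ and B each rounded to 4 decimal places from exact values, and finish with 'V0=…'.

(0,0): Delta=0.0121 Bond=-0.5054
(1,0): Delta=0.0000 Bond=0.0000
(1,1): Delta=0.0142 Bond=-0.8651
V0=0.3413

No-arbitrage ⇒ martingale measure with p* = (R−d)/(u−d) = 0.7536.
Payoff layer (t=2): V(2,0)=0.0000, V(2,1)=0.0000, V(2,2)=1.0000
Node (1,0) S=53.9000: V=(p*·0.0000+(1−p*)·0.0000)/1.29=0.0000; Δ=(0.0000−0.0000)/(78.6940−41.5030)=0.0000; B=V−Δ·S=0.0000
Node (1,1) S=102.2000: V=(p*·1.0000+(1−p*)·0.0000)/1.29=0.5842; Δ=(1.0000−0.0000)/(149.2120−78.6940)=0.0142; B=V−Δ·S=-0.8651
Node (0,0) S=70.0000: V=(p*·0.5842+(1−p*)·0.0000)/1.29=0.3413; Δ=(0.5842−0.0000)/(102.2000−53.9000)=0.0121; B=V−Δ·S=-0.5054
Each (Δ,B) replicates both successor values, so the strategy is self-financing and V0 is arbitrage-free.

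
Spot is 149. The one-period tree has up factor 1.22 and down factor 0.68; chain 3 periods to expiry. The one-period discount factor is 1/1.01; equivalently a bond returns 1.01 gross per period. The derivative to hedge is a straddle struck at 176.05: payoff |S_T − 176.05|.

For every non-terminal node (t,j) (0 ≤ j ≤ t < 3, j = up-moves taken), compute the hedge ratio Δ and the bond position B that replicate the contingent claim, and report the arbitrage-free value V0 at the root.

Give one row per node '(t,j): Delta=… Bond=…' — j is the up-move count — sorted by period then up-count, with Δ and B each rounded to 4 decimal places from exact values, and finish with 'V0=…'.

(0,0): Delta=-0.1399 Bond=84.5933
(1,0): Delta=-1.0000 Bond=172.5811
(1,1): Delta=0.1651 Bond=29.9854
(2,0): Delta=-1.0000 Bond=174.3069
(2,1): Delta=-1.0000 Bond=174.3069
(2,2): Delta=0.5784 Bond=-61.3649
V0=63.7431

Risk-neutral probability p* = (R−d)/(u−d) = (1.01−0.68)/(1.22−0.68) = 0.6111.
Terminal payoffs: V(3,0)=129.1996, V(3,1)=91.9949, V(3,2)=25.2453, V(3,3)=94.5114
Node (2,0) S=68.8976: V=(p*·91.9949+(1−p*)·129.1996)/1.01=105.4093; Δ=(91.9949−129.1996)/(84.0551−46.8504)=-1.0000; B=V−Δ·S=174.3069
Node (2,1) S=123.6104: V=(p*·25.2453+(1−p*)·91.9949)/1.01=50.6965; Δ=(25.2453−91.9949)/(150.8047−84.0551)=-1.0000; B=V−Δ·S=174.3069
Node (2,2) S=221.7716: V=(p*·94.5114+(1−p*)·25.2453)/1.01=66.9055; Δ=(94.5114−25.2453)/(270.5614−150.8047)=0.5784; B=V−Δ·S=-61.3649
Node (1,0) S=101.3200: V=(p*·50.6965+(1−p*)·105.4093)/1.01=71.2611; Δ=(50.6965−105.4093)/(123.6104−68.8976)=-1.0000; B=V−Δ·S=172.5811
Node (1,1) S=181.7800: V=(p*·66.9055+(1−p*)·50.6965)/1.01=60.0020; Δ=(66.9055−50.6965)/(221.7716−123.6104)=0.1651; B=V−Δ·S=29.9854
Node (0,0) S=149.0000: V=(p*·60.0020+(1−p*)·71.2611)/1.01=63.7431; Δ=(60.0020−71.2611)/(181.7800−101.3200)=-0.1399; B=V−Δ·S=84.5933
Check: Δ(0,0)·S0 + B(0,0) = 63.7431 = V0.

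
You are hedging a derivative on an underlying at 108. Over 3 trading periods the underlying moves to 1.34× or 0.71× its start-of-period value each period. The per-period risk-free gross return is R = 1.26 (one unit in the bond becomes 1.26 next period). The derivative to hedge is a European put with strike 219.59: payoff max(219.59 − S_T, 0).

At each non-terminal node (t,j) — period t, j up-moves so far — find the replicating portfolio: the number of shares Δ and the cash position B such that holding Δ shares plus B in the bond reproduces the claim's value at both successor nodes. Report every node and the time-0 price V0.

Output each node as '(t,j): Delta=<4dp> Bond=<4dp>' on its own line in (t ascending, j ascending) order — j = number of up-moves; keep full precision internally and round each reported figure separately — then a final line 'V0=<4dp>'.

(0,0): Delta=-0.7159 Bond=92.4832
(1,0): Delta=-1.0000 Bond=138.3157
(1,1): Delta=-0.6940 Bond=113.3599
(2,0): Delta=-1.0000 Bond=174.2778
(2,1): Delta=-1.0000 Bond=174.2778
(2,2): Delta=-0.6704 Bond=138.2597
V0=15.1689

The replicating-portfolio and risk-neutral prices coincide; use p* = (1.26−0.71)/(1.34−0.71) = 0.8730 for the latter.
Payoff layer (t=3): V(3,0)=180.9356, V(3,1)=146.6366, V(3,2)=81.9034, V(3,3)=0.0000
  t=2,j=0: stock 54.4428 → up 72.9534 (V=146.6366), down 38.6544 (V=180.9356). Price 119.8350; hedge Δ=-1.0000, bond B=174.2778.
  t=2,j=1: stock 102.7512 → up 137.6866 (V=81.9034), down 72.9534 (V=146.6366). Price 71.5266; hedge Δ=-1.0000, bond B=174.2778.
  t=2,j=2: stock 193.9248 → up 259.8592 (V=0.0000), down 137.6866 (V=81.9034). Price 8.2543; hedge Δ=-0.6704, bond B=138.2597.
  t=1,j=0: stock 76.6800 → up 102.7512 (V=71.5266), down 54.4428 (V=119.8350). Price 61.6357; hedge Δ=-1.0000, bond B=138.3157.
  t=1,j=1: stock 144.7200 → up 193.9248 (V=8.2543), down 102.7512 (V=71.5266). Price 12.9277; hedge Δ=-0.6940, bond B=113.3599.
  t=0,j=0: stock 108.0000 → up 144.7200 (V=12.9277), down 76.6800 (V=61.6357). Price 15.1689; hedge Δ=-0.7159, bond B=92.4832.
Root portfolio cost Δ·108+B reproduces V0=15.1689.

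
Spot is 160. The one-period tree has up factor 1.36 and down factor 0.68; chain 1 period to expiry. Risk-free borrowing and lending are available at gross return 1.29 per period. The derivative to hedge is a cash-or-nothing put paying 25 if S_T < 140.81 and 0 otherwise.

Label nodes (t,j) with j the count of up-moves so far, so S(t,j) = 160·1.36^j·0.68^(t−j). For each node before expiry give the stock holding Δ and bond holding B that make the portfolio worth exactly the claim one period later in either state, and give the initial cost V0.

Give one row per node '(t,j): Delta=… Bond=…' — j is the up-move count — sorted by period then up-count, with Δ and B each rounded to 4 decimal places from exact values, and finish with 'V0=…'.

(0,0): Delta=-0.2298 Bond=38.7597
V0=1.9950

Under the risk-neutral measure, an up-move has probability p* = (R−d)/(u−d) = 0.8971 and values discount at R = 1.29.
Payoff layer (t=1): V(1,0)=25.0000, V(1,1)=0.0000
Node (0,0) S=160.0000: V=(p*·0.0000+(1−p*)·25.0000)/1.29=1.9950; Δ=(0.0000−25.0000)/(217.6000−108.8000)=-0.2298; B=V−Δ·S=38.7597
Check: Δ(0,0)·S0 + B(0,0) = 1.9950 = V0.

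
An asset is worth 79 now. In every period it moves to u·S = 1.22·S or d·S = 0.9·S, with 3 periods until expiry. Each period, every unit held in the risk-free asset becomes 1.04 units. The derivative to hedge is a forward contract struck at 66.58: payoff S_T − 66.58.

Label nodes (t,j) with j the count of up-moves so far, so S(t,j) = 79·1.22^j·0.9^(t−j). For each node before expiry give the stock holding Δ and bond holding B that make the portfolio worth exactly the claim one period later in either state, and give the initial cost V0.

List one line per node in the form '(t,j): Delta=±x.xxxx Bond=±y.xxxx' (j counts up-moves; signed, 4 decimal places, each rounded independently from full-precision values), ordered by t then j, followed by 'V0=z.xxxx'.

(0,0): Delta=1.0000 Bond=-59.1894
(1,0): Delta=1.0000 Bond=-61.5570
(1,1): Delta=1.0000 Bond=-61.5570
(2,0): Delta=1.0000 Bond=-64.0192
(2,1): Delta=1.0000 Bond=-64.0192
(2,2): Delta=1.0000 Bond=-64.0192
V0=19.8106

Risk-neutral probability p* = (R−d)/(u−d) = (1.04−0.9)/(1.22−0.9) = 0.4375.
Terminal values V(3,·): V(3,0)=-8.9890, V(3,1)=11.4878, V(3,2)=39.2452, V(3,3)=76.8720
Node (2,0) S=63.9900: V=(p*·11.4878+(1−p*)·-8.9890)/1.04=-0.0292; Δ=(11.4878−-8.9890)/(78.0678−57.5910)=1.0000; B=V−Δ·S=-64.0192
Node (2,1) S=86.7420: V=(p*·39.2452+(1−p*)·11.4878)/1.04=22.7228; Δ=(39.2452−11.4878)/(105.8252−78.0678)=1.0000; B=V−Δ·S=-64.0192
Node (2,2) S=117.5836: V=(p*·76.8720+(1−p*)·39.2452)/1.04=53.5644; Δ=(76.8720−39.2452)/(143.4520−105.8252)=1.0000; B=V−Δ·S=-64.0192
Node (1,0) S=71.1000: V=(p*·22.7228+(1−p*)·-0.0292)/1.04=9.5430; Δ=(22.7228−-0.0292)/(86.7420−63.9900)=1.0000; B=V−Δ·S=-61.5570
Node (1,1) S=96.3800: V=(p*·53.5644+(1−p*)·22.7228)/1.04=34.8230; Δ=(53.5644−22.7228)/(117.5836−86.7420)=1.0000; B=V−Δ·S=-61.5570
Node (0,0) S=79.0000: V=(p*·34.8230+(1−p*)·9.5430)/1.04=19.8106; Δ=(34.8230−9.5430)/(96.3800−71.1000)=1.0000; B=V−Δ·S=-59.1894
Root portfolio cost Δ·79+B reproduces V0=19.8106.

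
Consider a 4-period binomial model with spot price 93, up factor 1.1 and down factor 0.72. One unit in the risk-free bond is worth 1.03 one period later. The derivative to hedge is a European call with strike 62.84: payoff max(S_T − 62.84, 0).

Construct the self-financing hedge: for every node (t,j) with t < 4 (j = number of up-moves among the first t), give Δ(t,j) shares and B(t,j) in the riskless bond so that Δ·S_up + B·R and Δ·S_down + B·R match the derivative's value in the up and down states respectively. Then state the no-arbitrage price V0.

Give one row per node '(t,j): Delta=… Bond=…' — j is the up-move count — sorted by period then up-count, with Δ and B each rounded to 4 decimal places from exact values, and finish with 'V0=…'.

(0,0): Delta=0.9116 Bond=-46.5859
(1,0): Delta=0.6480 Bond=-30.3306
(1,1): Delta=0.9506 Bond=-51.9696
(2,0): Delta=0.0000 Bond=0.0000
(2,1): Delta=0.7438 Bond=-38.2948
(2,2): Delta=0.9812 Bond=-56.9687
(3,0): Delta=0.0000 Bond=0.0000
(3,1): Delta=0.0000 Bond=0.0000
(3,2): Delta=0.8537 Bond=-48.3503
(3,3): Delta=1.0000 Bond=-61.0097
V0=38.1953

No-arbitrage ⇒ martingale measure with p* = (R−d)/(u−d) = 0.8158.
At expiry t=4: V(4,0)=0.0000, V(4,1)=0.0000, V(4,2)=0.0000, V(4,3)=26.2838, V(4,4)=73.3213
Node (3,0) S=34.7121: V=(p*·0.0000+(1−p*)·0.0000)/1.03=0.0000; Δ=(0.0000−0.0000)/(38.1833−24.9927)=0.0000; B=V−Δ·S=0.0000
Node (3,1) S=53.0323: V=(p*·0.0000+(1−p*)·0.0000)/1.03=0.0000; Δ=(0.0000−0.0000)/(58.3356−38.1833)=0.0000; B=V−Δ·S=0.0000
Node (3,2) S=81.0216: V=(p*·26.2838+(1−p*)·0.0000)/1.03=20.8175; Δ=(26.2838−0.0000)/(89.1238−58.3356)=0.8537; B=V−Δ·S=-48.3503
Node (3,3) S=123.7830: V=(p*·73.3213+(1−p*)·26.2838)/1.03=62.7733; Δ=(73.3213−26.2838)/(136.1613−89.1238)=1.0000; B=V−Δ·S=-61.0097
Node (2,0) S=48.2112: V=(p*·0.0000+(1−p*)·0.0000)/1.03=0.0000; Δ=(0.0000−0.0000)/(53.0323−34.7121)=0.0000; B=V−Δ·S=0.0000
Node (2,1) S=73.6560: V=(p*·20.8175+(1−p*)·0.0000)/1.03=16.4880; Δ=(20.8175−0.0000)/(81.0216−53.0323)=0.7438; B=V−Δ·S=-38.2948
Node (2,2) S=112.5300: V=(p*·62.7733+(1−p*)·20.8175)/1.03=53.4414; Δ=(62.7733−20.8175)/(123.7830−81.0216)=0.9812; B=V−Δ·S=-56.9687
Node (1,0) S=66.9600: V=(p*·16.4880+(1−p*)·0.0000)/1.03=13.0590; Δ=(16.4880−0.0000)/(73.6560−48.2112)=0.6480; B=V−Δ·S=-30.3306
Node (1,1) S=102.3000: V=(p*·53.4414+(1−p*)·16.4880)/1.03=45.2759; Δ=(53.4414−16.4880)/(112.5300−73.6560)=0.9506; B=V−Δ·S=-51.9696
Node (0,0) S=93.0000: V=(p*·45.2759+(1−p*)·13.0590)/1.03=38.1953; Δ=(45.2759−13.0590)/(102.3000−66.9600)=0.9116; B=V−Δ·S=-46.5859
Self-financing check: at every node Δ·S+B equals the discounted successor values.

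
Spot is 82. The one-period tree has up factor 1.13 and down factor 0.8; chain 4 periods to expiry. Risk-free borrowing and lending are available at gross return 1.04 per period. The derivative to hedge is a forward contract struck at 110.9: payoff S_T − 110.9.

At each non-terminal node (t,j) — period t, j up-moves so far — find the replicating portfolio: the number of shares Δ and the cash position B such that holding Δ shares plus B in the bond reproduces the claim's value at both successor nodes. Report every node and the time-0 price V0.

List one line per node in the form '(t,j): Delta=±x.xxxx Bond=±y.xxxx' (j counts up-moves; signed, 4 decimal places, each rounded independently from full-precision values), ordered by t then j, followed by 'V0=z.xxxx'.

(0,0): Delta=1.0000 Bond=-94.7978
(1,0): Delta=1.0000 Bond=-98.5897
(1,1): Delta=1.0000 Bond=-98.5897
(2,0): Delta=1.0000 Bond=-102.5333
(2,1): Delta=1.0000 Bond=-102.5333
(2,2): Delta=1.0000 Bond=-102.5333
(3,0): Delta=1.0000 Bond=-106.6346
(3,1): Delta=1.0000 Bond=-106.6346
(3,2): Delta=1.0000 Bond=-106.6346
(3,3): Delta=1.0000 Bond=-106.6346
V0=-12.7978

Since d<R<u, set p* = (R−d)/(u−d) = 0.7273; price each node as the discounted p*-expectation of its children.
At expiry t=4: V(4,0)=-77.3128, V(4,1)=-63.4581, V(4,2)=-43.8883, V(4,3)=-16.2460, V(4,4)=22.7988
  t=3,j=0: stock 41.9840 → up 47.4419 (V=-63.4581), down 33.5872 (V=-77.3128). Price -64.6506; hedge Δ=1.0000, bond B=-106.6346.
  t=3,j=1: stock 59.3024 → up 67.0117 (V=-43.8883), down 47.4419 (V=-63.4581). Price -47.3322; hedge Δ=1.0000, bond B=-106.6346.
  t=3,j=2: stock 83.7646 → up 94.6540 (V=-16.2460), down 67.0117 (V=-43.8883). Price -22.8700; hedge Δ=1.0000, bond B=-106.6346.
  t=3,j=3: stock 118.3176 → up 133.6988 (V=22.7988), down 94.6540 (V=-16.2460). Price 11.6829; hedge Δ=1.0000, bond B=-106.6346.
  t=2,j=0: stock 52.4800 → up 59.3024 (V=-47.3322), down 41.9840 (V=-64.6506). Price -50.0533; hedge Δ=1.0000, bond B=-102.5333.
  t=2,j=1: stock 74.1280 → up 83.7646 (V=-22.8700), down 59.3024 (V=-47.3322). Price -28.4053; hedge Δ=1.0000, bond B=-102.5333.
  t=2,j=2: stock 104.7058 → up 118.3176 (V=11.6829), down 83.7646 (V=-22.8700). Price 2.1725; hedge Δ=1.0000, bond B=-102.5333.
  t=1,j=0: stock 65.6000 → up 74.1280 (V=-28.4053), down 52.4800 (V=-50.0533). Price -32.9897; hedge Δ=1.0000, bond B=-98.5897.
  t=1,j=1: stock 92.6600 → up 104.7058 (V=2.1725), down 74.1280 (V=-28.4053). Price -5.9297; hedge Δ=1.0000, bond B=-98.5897.
  t=0,j=0: stock 82.0000 → up 92.6600 (V=-5.9297), down 65.6000 (V=-32.9897). Price -12.7978; hedge Δ=1.0000, bond B=-94.7978.
Each (Δ,B) replicates both successor values, so the strategy is self-financing and V0 is arbitrage-free.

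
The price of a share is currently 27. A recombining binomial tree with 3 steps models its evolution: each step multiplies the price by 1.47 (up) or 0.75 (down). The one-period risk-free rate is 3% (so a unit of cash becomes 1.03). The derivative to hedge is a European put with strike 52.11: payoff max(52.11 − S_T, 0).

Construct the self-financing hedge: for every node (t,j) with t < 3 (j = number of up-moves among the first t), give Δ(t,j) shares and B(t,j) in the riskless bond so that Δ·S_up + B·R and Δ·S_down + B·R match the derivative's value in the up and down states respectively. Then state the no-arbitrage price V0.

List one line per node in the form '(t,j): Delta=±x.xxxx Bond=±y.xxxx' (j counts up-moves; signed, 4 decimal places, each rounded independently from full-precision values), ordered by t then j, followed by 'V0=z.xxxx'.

The replicating-portfolio and risk-neutral prices coincide; use p* = (1.03−0.75)/(1.47−0.75) = 0.3889 for the latter.
Terminal values V(3,·): V(3,0)=40.7194, V(3,1)=29.7844, V(3,2)=8.3518, V(3,3)=0.0000
(2,0): S=15.1875. Δ = (V_up−V_dn)/(S_up−S_dn) = (29.7844−40.7194)/(22.3256−11.3906) = -1.0000. V = [p*·29.7844 + (1−p*)·40.7194]/1.03 = 35.4047. B = V − Δ·S = 50.5922.
(2,1): S=29.7675. Δ = (V_up−V_dn)/(S_up−S_dn) = (8.3518−29.7844)/(43.7582−22.3256) = -1.0000. V = [p*·8.3518 + (1−p*)·29.7844]/1.03 = 20.8247. B = V − Δ·S = 50.5922.
(2,2): S=58.3443. Δ = (V_up−V_dn)/(S_up−S_dn) = (0.0000−8.3518)/(85.7661−43.7582) = -0.1988. V = [p*·0.0000 + (1−p*)·8.3518]/1.03 = 4.9552. B = V − Δ·S = 16.5549.
(1,0): S=20.2500. Δ = (V_up−V_dn)/(S_up−S_dn) = (20.8247−35.4047)/(29.7675−15.1875) = -1.0000. V = [p*·20.8247 + (1−p*)·35.4047]/1.03 = 28.8687. B = V − Δ·S = 49.1187.
(1,1): S=39.6900. Δ = (V_up−V_dn)/(S_up−S_dn) = (4.9552−20.8247)/(58.3443−29.7675) = -0.5553. V = [p*·4.9552 + (1−p*)·20.8247]/1.03 = 14.2265. B = V − Δ·S = 36.2675.
(0,0): S=27.0000. Δ = (V_up−V_dn)/(S_up−S_dn) = (14.2265−28.8687)/(39.6900−20.2500) = -0.7532. V = [p*·14.2265 + (1−p*)·28.8687]/1.03 = 22.4995. B = V − Δ·S = 42.8359.
Each (Δ,B) replicates both successor values, so the strategy is self-financing and V0 is arbitrage-free.

(0,0): Delta=-0.7532 Bond=42.8359
(1,0): Delta=-1.0000 Bond=49.1187
(1,1): Delta=-0.5553 Bond=36.2675
(2,0): Delta=-1.0000 Bond=50.5922
(2,1): Delta=-1.0000 Bond=50.5922
(2,2): Delta=-0.1988 Bond=16.5549
V0=22.4995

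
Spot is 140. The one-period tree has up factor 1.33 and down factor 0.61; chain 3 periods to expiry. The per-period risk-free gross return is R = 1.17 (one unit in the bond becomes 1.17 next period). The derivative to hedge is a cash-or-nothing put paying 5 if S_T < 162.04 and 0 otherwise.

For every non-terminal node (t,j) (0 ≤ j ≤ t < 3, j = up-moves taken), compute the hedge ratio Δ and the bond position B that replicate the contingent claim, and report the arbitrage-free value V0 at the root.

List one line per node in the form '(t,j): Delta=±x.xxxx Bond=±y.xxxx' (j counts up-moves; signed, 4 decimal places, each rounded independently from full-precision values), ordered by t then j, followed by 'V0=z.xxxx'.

(0,0): Delta=-0.0219 Bond=4.7219
(1,0): Delta=0.0000 Bond=3.6526
(1,1): Delta=-0.0248 Bond=6.0594
(2,0): Delta=0.0000 Bond=4.2735
(2,1): Delta=0.0000 Bond=4.2735
(2,2): Delta=-0.0280 Bond=7.8941
V0=1.6530

The replicating-portfolio and risk-neutral prices coincide; use p* = (1.17−0.61)/(1.33−0.61) = 0.7778 for the latter.
At expiry t=3: V(3,0)=5.0000, V(3,1)=5.0000, V(3,2)=5.0000, V(3,3)=0.0000
  t=2,j=0: stock 52.0940 → up 69.2850 (V=5.0000), down 31.7773 (V=5.0000). Price 4.2735; hedge Δ=0.0000, bond B=4.2735.
  t=2,j=1: stock 113.5820 → up 151.0641 (V=5.0000), down 69.2850 (V=5.0000). Price 4.2735; hedge Δ=0.0000, bond B=4.2735.
  t=2,j=2: stock 247.6460 → up 329.3692 (V=0.0000), down 151.0641 (V=5.0000). Price 0.9497; hedge Δ=-0.0280, bond B=7.8941.
  t=1,j=0: stock 85.4000 → up 113.5820 (V=4.2735), down 52.0940 (V=4.2735). Price 3.6526; hedge Δ=0.0000, bond B=3.6526.
  t=1,j=1: stock 186.2000 → up 247.6460 (V=0.9497), down 113.5820 (V=4.2735). Price 1.4430; hedge Δ=-0.0248, bond B=6.0594.
  t=0,j=0: stock 140.0000 → up 186.2000 (V=1.4430), down 85.4000 (V=3.6526). Price 1.6530; hedge Δ=-0.0219, bond B=4.7219.
Root portfolio cost Δ·140+B reproduces V0=1.6530.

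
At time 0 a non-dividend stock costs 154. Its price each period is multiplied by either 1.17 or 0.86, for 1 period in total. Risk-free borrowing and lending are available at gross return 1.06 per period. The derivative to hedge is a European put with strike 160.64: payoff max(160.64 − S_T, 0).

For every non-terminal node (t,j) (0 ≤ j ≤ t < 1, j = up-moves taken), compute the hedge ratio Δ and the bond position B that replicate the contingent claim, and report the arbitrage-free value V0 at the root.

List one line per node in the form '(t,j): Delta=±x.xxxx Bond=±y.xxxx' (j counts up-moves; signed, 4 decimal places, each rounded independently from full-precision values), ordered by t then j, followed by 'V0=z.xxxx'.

(0,0): Delta=-0.5907 Bond=100.4078
V0=9.4400

No-arbitrage ⇒ martingale measure with p* = (R−d)/(u−d) = 0.6452.
At expiry t=1: V(1,0)=28.2000, V(1,1)=0.0000
(0,0): S=154.0000. Δ = (V_up−V_dn)/(S_up−S_dn) = (0.0000−28.2000)/(180.1800−132.4400) = -0.5907. V = [p*·0.0000 + (1−p*)·28.2000]/1.06 = 9.4400. B = V − Δ·S = 100.4078.
Self-financing check: at every node Δ·S+B equals the discounted successor values.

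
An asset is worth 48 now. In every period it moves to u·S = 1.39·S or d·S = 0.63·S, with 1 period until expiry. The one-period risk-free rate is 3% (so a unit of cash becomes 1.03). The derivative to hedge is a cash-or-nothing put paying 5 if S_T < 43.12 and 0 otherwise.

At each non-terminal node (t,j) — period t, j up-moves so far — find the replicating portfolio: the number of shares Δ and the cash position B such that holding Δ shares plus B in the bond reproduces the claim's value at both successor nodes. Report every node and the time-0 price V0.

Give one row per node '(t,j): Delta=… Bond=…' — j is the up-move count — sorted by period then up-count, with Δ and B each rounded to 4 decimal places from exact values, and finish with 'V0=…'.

The replicating-portfolio and risk-neutral prices coincide; use p* = (1.03−0.63)/(1.39−0.63) = 0.5263 for the latter.
Terminal payoffs: V(1,0)=5.0000, V(1,1)=0.0000
(0,0): S=48.0000. Δ = (V_up−V_dn)/(S_up−S_dn) = (0.0000−5.0000)/(66.7200−30.2400) = -0.1371. V = [p*·0.0000 + (1−p*)·5.0000]/1.03 = 2.2994. B = V − Δ·S = 8.8784.
Each (Δ,B) replicates both successor values, so the strategy is self-financing and V0 is arbitrage-free.

(0,0): Delta=-0.1371 Bond=8.8784
V0=2.2994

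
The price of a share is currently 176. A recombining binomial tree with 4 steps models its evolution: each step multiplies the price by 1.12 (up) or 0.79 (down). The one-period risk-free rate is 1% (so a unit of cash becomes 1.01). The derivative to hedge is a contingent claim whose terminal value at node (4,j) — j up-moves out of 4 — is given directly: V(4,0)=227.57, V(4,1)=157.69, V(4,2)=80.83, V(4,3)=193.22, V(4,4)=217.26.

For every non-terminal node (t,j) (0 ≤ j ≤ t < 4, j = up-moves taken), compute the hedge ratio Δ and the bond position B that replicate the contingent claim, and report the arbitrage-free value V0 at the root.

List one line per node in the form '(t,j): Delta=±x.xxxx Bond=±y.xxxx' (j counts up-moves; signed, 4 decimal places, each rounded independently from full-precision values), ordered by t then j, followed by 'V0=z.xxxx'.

Risk-neutral probability p* = (R−d)/(u−d) = (1.01−0.79)/(1.12−0.79) = 0.6667.
Terminal values V(4,·): V(4,0)=227.5700, V(4,1)=157.6900, V(4,2)=80.8300, V(4,3)=193.2200, V(4,4)=217.2600
(3,0): S=86.7749. Δ = (V_up−V_dn)/(S_up−S_dn) = (157.6900−227.5700)/(97.1878−68.5521) = -2.4403. V = [p*·157.6900 + (1−p*)·227.5700]/1.01 = 179.1914. B = V − Δ·S = 390.9490.
(3,1): S=123.0226. Δ = (V_up−V_dn)/(S_up−S_dn) = (80.8300−157.6900)/(137.7853−97.1878) = -1.8932. V = [p*·80.8300 + (1−p*)·157.6900]/1.01 = 105.3960. B = V − Δ·S = 338.3051.
(3,2): S=174.4118. Δ = (V_up−V_dn)/(S_up−S_dn) = (193.2200−80.8300)/(195.3412−137.7853) = 1.9527. V = [p*·193.2200 + (1−p*)·80.8300]/1.01 = 154.2145. B = V − Δ·S = -186.3612.
(3,3): S=247.2673. Δ = (V_up−V_dn)/(S_up−S_dn) = (217.2600−193.2200)/(276.9394−195.3412) = 0.2946. V = [p*·217.2600 + (1−p*)·193.2200]/1.01 = 207.1749. B = V − Δ·S = 134.3264.
(2,0): S=109.8416. Δ = (V_up−V_dn)/(S_up−S_dn) = (105.3960−179.1914)/(123.0226−86.7749) = -2.0359. V = [p*·105.3960 + (1−p*)·179.1914]/1.01 = 128.7074. B = V − Δ·S = 352.3298.
(2,1): S=155.7248. Δ = (V_up−V_dn)/(S_up−S_dn) = (154.2145−105.3960)/(174.4118−123.0226) = 0.9500. V = [p*·154.2145 + (1−p*)·105.3960]/1.01 = 136.5759. B = V − Δ·S = -11.3589.
(2,2): S=220.7744. Δ = (V_up−V_dn)/(S_up−S_dn) = (207.1749−154.2145)/(247.2673−174.4118) = 0.7269. V = [p*·207.1749 + (1−p*)·154.2145]/1.01 = 187.6450. B = V − Δ·S = 27.1590.
(1,0): S=139.0400. Δ = (V_up−V_dn)/(S_up−S_dn) = (136.5759−128.7074)/(155.7248−109.8416) = 0.1715. V = [p*·136.5759 + (1−p*)·128.7074]/1.01 = 132.6268. B = V − Δ·S = 108.7829.
(1,1): S=197.1200. Δ = (V_up−V_dn)/(S_up−S_dn) = (187.6450−136.5759)/(220.7744−155.7248) = 0.7851. V = [p*·187.6450 + (1−p*)·136.5759]/1.01 = 168.9327. B = V − Δ·S = 14.1779.
(0,0): S=176.0000. Δ = (V_up−V_dn)/(S_up−S_dn) = (168.9327−132.6268)/(197.1200−139.0400) = 0.6251. V = [p*·168.9327 + (1−p*)·132.6268]/1.01 = 155.2779. B = V − Δ·S = 45.2603.
Root portfolio cost Δ·176+B reproduces V0=155.2779.

(0,0): Delta=0.6251 Bond=45.2603
(1,0): Delta=0.1715 Bond=108.7829
(1,1): Delta=0.7851 Bond=14.1779
(2,0): Delta=-2.0359 Bond=352.3298
(2,1): Delta=0.9500 Bond=-11.3589
(2,2): Delta=0.7269 Bond=27.1590
(3,0): Delta=-2.4403 Bond=390.9490
(3,1): Delta=-1.8932 Bond=338.3051
(3,2): Delta=1.9527 Bond=-186.3612
(3,3): Delta=0.2946 Bond=134.3264
V0=155.2779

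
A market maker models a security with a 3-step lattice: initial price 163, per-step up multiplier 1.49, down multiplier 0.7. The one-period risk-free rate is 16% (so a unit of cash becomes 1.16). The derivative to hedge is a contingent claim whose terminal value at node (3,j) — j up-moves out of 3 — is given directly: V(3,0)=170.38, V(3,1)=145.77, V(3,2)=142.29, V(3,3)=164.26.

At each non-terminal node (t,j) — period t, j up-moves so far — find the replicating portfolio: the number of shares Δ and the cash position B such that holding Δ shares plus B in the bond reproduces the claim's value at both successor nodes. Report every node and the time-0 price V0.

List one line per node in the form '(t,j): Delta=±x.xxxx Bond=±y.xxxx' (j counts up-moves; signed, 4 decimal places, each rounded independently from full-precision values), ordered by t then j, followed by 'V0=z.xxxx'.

(0,0): Delta=0.0084 Bond=94.5541
(1,0): Delta=-0.1177 Bond=124.0745
(1,1): Delta=0.0509 Bond=99.3583
(2,0): Delta=-0.3900 Bond=165.6779
(2,1): Delta=-0.0259 Bond=128.3220
(2,2): Delta=0.0768 Bond=105.8818
V0=95.9292

Under the risk-neutral measure, an up-move has probability p* = (R−d)/(u−d) = 0.5823 and values discount at R = 1.16.
Payoff layer (t=3): V(3,0)=170.3800, V(3,1)=145.7700, V(3,2)=142.2900, V(3,3)=164.2600
  t=2,j=0: stock 79.8700 → up 119.0063 (V=145.7700), down 55.9090 (V=170.3800). Price 134.5260; hedge Δ=-0.3900, bond B=165.6779.
  t=2,j=1: stock 170.0090 → up 253.3134 (V=142.2900), down 119.0063 (V=145.7700). Price 123.9170; hedge Δ=-0.0259, bond B=128.3220.
  t=2,j=2: stock 361.8763 → up 539.1957 (V=164.2600), down 253.3134 (V=142.2900). Price 133.6919; hedge Δ=0.0768, bond B=105.8818.
  t=1,j=0: stock 114.1000 → up 170.0090 (V=123.9170), down 79.8700 (V=134.5260). Price 110.6453; hedge Δ=-0.1177, bond B=124.0745.
  t=1,j=1: stock 242.8700 → up 361.8763 (V=133.6919), down 170.0090 (V=123.9170). Price 111.7317; hedge Δ=0.0509, bond B=99.3583.
  t=0,j=0: stock 163.0000 → up 242.8700 (V=111.7317), down 114.1000 (V=110.6453). Price 95.9292; hedge Δ=0.0084, bond B=94.5541.
Each (Δ,B) replicates both successor values, so the strategy is self-financing and V0 is arbitrage-free.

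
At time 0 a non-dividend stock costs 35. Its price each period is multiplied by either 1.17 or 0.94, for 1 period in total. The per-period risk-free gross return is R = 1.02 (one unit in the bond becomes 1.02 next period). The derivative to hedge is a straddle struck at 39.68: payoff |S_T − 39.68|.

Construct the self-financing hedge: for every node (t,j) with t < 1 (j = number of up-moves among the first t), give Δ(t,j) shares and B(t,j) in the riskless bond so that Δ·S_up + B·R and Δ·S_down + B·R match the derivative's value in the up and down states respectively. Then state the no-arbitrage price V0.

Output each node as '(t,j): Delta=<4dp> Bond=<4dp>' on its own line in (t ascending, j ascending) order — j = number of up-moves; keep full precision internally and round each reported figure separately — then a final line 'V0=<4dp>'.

The replicating-portfolio and risk-neutral prices coincide; use p* = (1.02−0.94)/(1.17−0.94) = 0.3478 for the latter.
Terminal payoffs: V(1,0)=6.7800, V(1,1)=1.2700
Node (0,0) S=35.0000: V=(p*·1.2700+(1−p*)·6.7800)/1.02=4.7681; Δ=(1.2700−6.7800)/(40.9500−32.9000)=-0.6845; B=V−Δ·S=28.7246
The time-0 hedge costs 4.7681, which is the no-arbitrage price.

(0,0): Delta=-0.6845 Bond=28.7246
V0=4.7681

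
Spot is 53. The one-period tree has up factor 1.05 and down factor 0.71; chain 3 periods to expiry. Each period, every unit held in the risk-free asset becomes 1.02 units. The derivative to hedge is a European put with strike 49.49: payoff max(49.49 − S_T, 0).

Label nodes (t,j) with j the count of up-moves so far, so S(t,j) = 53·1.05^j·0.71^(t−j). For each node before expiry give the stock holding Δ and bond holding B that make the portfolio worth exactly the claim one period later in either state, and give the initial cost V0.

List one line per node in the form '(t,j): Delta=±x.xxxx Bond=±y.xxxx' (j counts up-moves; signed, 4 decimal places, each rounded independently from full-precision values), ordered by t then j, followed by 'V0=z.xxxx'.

(0,0): Delta=-0.4739 Bond=27.2276
(1,0): Delta=-1.0000 Bond=47.5682
(1,1): Delta=-0.4395 Bond=25.8564
(2,0): Delta=-1.0000 Bond=48.5196
(2,1): Delta=-1.0000 Bond=48.5196
(2,2): Delta=-0.4028 Bond=24.2303
V0=2.1094

Since d<R<u, set p* = (R−d)/(u−d) = 0.9118; price each node as the discounted p*-expectation of its children.
Terminal values V(3,·): V(3,0)=30.5207, V(3,1)=21.4368, V(3,2)=8.0029, V(3,3)=0.0000
  t=2,j=0: stock 26.7173 → up 28.0532 (V=21.4368), down 18.9693 (V=30.5207). Price 21.8023; hedge Δ=-1.0000, bond B=48.5196.
  t=2,j=1: stock 39.5115 → up 41.4871 (V=8.0029), down 28.0532 (V=21.4368). Price 9.0081; hedge Δ=-1.0000, bond B=48.5196.
  t=2,j=2: stock 58.4325 → up 61.3541 (V=0.0000), down 41.4871 (V=8.0029). Price 0.6923; hedge Δ=-0.4028, bond B=24.2303.
  t=1,j=0: stock 37.6300 → up 39.5115 (V=9.0081), down 26.7173 (V=21.8023). Price 9.9382; hedge Δ=-1.0000, bond B=47.5682.
  t=1,j=1: stock 55.6500 → up 58.4325 (V=0.6923), down 39.5115 (V=9.0081). Price 1.3981; hedge Δ=-0.4395, bond B=25.8564.
  t=0,j=0: stock 53.0000 → up 55.6500 (V=1.3981), down 37.6300 (V=9.9382). Price 2.1094; hedge Δ=-0.4739, bond B=27.2276.
The time-0 hedge costs 2.1094, which is the no-arbitrage price.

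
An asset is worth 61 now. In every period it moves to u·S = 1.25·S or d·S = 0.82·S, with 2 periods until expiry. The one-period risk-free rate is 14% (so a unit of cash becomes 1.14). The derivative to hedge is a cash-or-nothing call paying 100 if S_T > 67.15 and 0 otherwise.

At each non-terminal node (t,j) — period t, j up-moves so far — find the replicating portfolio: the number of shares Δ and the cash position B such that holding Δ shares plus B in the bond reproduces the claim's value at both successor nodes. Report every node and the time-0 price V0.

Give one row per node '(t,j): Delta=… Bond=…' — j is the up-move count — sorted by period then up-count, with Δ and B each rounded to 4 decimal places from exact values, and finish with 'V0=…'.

Risk-neutral probability p* = (R−d)/(u−d) = (1.14−0.82)/(1.25−0.82) = 0.7442.
Terminal values V(2,·): V(2,0)=0.0000, V(2,1)=0.0000, V(2,2)=100.0000
Node (1,0) S=50.0200: V=(p*·0.0000+(1−p*)·0.0000)/1.14=0.0000; Δ=(0.0000−0.0000)/(62.5250−41.0164)=0.0000; B=V−Δ·S=0.0000
Node (1,1) S=76.2500: V=(p*·100.0000+(1−p*)·0.0000)/1.14=65.2795; Δ=(100.0000−0.0000)/(95.3125−62.5250)=3.0499; B=V−Δ·S=-167.2787
Node (0,0) S=61.0000: V=(p*·65.2795+(1−p*)·0.0000)/1.14=42.6141; Δ=(65.2795−0.0000)/(76.2500−50.0200)=2.4887; B=V−Δ·S=-109.1986
Check: Δ(0,0)·S0 + B(0,0) = 42.6141 = V0.

(0,0): Delta=2.4887 Bond=-109.1986
(1,0): Delta=0.0000 Bond=0.0000
(1,1): Delta=3.0499 Bond=-167.2787
V0=42.6141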